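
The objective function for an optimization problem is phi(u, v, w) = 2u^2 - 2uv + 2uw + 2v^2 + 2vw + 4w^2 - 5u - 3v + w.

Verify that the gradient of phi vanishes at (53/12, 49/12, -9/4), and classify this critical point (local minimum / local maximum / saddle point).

local minimum

∇phi = (4u - 2v + 2w - 5, -2u + 4v + 2w - 3, 2u + 2v + 8w + 1); substituting (53/12, 49/12, -9/4) gives ∇phi = (0, 0, 0), so (53/12, 49/12, -9/4) is indeed a critical point.
The Hessian is constant: H = [[4, -2, 2], [-2, 4, 2], [2, 2, 8]].
Leading principal minors: Δ₁ = 4, Δ₂ = 12, Δ₃ = 48.
All leading minors are positive, so H is positive definite: a local minimum.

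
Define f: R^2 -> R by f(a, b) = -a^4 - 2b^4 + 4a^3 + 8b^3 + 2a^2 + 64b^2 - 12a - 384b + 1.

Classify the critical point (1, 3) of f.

local minimum

The mixed partial ∂²f/∂a∂b is 0, so the Hessian at any point is diag(f_aa, f_bb) = diag(4(-3a^2 + 6a + 1), 8(-3b^2 + 6b + 16)).
At (1, 3): H = diag(16, 56).
Both eigenvalues are positive, so H is positive definite: a local minimum.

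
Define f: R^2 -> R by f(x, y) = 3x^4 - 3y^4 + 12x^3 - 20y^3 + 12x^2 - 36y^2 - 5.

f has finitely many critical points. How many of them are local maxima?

f separates as a function of x plus a function of y, so ∇f=0 decouples.
∂f/∂x = 12x(x + 1)(x + 2) = 0 at x ∈ {-2, -1, 0}; ∂f/∂y = -12y(y + 2)(y + 3) = 0 at y ∈ {-3, -2, 0}.
The Hessian is diagonal: diag(f_xx, f_yy). Second derivatives: f_xx(-2)=24, f_xx(-1)=-12, f_xx(0)=24; f_yy(-3)=-36, f_yy(-2)=24, f_yy(0)=-72.
Local maxima occur where both diagonal entries negative: (-1, -3), (-1, 0). Count: 2.

2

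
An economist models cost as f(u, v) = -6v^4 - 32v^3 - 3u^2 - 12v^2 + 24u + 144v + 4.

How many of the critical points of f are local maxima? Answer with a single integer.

2

f separates as a function of u plus a function of v, so ∇f=0 decouples.
∂f/∂u = -6(u - 4) = 0 at u ∈ {4}; ∂f/∂v = -24(v - 1)(v + 2)(v + 3) = 0 at v ∈ {-3, -2, 1}.
The Hessian is diagonal: diag(f_uu, f_vv). Second derivatives: f_uu(4)=-6; f_vv(-3)=-96, f_vv(-2)=72, f_vv(1)=-288.
Local maxima occur where both diagonal entries negative: (4, -3), (4, 1). Count: 2.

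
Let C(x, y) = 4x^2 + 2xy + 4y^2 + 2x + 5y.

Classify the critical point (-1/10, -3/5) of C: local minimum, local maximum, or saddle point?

The Hessian of C is constant: H = [[8, 2], [2, 8]].
det(H) = 8·8 − 2² = 60.
det(H) > 0 and tr(H) = 16 > 0, so H is positive definite and the point is a local minimum.

local minimum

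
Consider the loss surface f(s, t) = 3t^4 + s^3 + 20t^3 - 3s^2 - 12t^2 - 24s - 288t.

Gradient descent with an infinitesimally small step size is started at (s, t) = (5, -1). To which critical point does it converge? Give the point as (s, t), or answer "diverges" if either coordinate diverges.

f is separable, so gradient descent decouples: s follows -∂f/∂s, t follows -∂f/∂t.
∂f/∂s = 3(s - 4)(s + 2); at s=5 this is 21, so s decreases.
∂f/∂t = 12(t - 2)(t + 3)(t + 4); at t=-1 this is -216, so t increases.
s converges to its nearest critical value 4 (a local min of the s-part); t converges to 2. The iterate converges to (4, 2).

(4, 2)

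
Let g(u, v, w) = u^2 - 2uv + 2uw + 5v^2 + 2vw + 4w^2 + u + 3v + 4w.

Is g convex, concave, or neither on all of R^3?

g is quadratic, so its Hessian is the constant matrix H = [[2, -2, 2], [-2, 10, 2], [2, 2, 8]].
Leading principal minors: 2, 16, 64.
All positive ⇒ H ≻ 0 ⇒ convex.

convex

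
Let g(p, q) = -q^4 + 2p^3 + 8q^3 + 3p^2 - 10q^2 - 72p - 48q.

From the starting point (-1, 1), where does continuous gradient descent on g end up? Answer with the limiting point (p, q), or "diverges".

(3, 3)

g is separable, so gradient descent decouples: p follows -∂g/∂p, q follows -∂g/∂q.
∂g/∂p = 6(p - 3)(p + 4); at p=-1 this is -72, so p increases.
∂g/∂q = -4(q - 4)(q - 3)(q + 1); at q=1 this is -48, so q increases.
p converges to its nearest critical value 3 (a local min of the p-part); q converges to 3. The iterate converges to (3, 3).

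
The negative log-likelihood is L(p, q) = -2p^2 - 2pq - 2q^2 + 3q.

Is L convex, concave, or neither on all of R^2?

L is quadratic, so its Hessian is the constant matrix H = [[-4, -2], [-2, -4]].
det(H) = 12, tr(H) = -8.
det(H) > 0 and tr(H) < 0, so H is negative definite everywhere: concave.

concave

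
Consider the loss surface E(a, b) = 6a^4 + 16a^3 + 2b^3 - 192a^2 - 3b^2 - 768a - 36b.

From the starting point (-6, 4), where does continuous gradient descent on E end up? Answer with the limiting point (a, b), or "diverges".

E is separable, so gradient descent decouples: a follows -∂E/∂a, b follows -∂E/∂b.
∂E/∂a = 24(a - 4)(a + 2)(a + 4); at a=-6 this is -1920, so a increases.
∂E/∂b = 6(b - 3)(b + 2); at b=4 this is 36, so b decreases.
a converges to its nearest critical value -4 (a local min of the a-part); b converges to 3. The iterate converges to (-4, 3).

(-4, 3)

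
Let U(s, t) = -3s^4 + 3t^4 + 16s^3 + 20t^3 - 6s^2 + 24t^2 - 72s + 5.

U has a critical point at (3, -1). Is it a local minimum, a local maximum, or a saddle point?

The mixed partial ∂²U/∂s∂t is 0, so the Hessian at any point is diag(U_ss, U_tt) = diag(12(-3s^2 + 8s - 1), 12(3t^2 + 10t + 4)).
At (3, -1): H = diag(-48, -36).
Both eigenvalues are negative, so H is negative definite: a local maximum.

local maximum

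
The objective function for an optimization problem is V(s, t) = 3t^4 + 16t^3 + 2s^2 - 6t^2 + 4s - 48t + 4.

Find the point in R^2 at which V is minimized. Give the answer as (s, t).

V(s,t) separates as P(s) + Q(t) + 4, so its minimum is min P + min Q + 4.
P'(s) = 4s + 4 vanishes at s ∈ {-1}; Q'(t) = 12(t - 1)(t + 1)(t + 4) vanishes at t ∈ {-4, -1, 1}.
Local minima of P (where P''>0): P(-1)=-2. Local minima of Q: Q(-4)=-160, Q(1)=-35.
So the global minimum of V is P(-1) + Q(-4) + 4 = -2 − 160 + 4 = -158, attained at (-1, -4).

(-1, -4)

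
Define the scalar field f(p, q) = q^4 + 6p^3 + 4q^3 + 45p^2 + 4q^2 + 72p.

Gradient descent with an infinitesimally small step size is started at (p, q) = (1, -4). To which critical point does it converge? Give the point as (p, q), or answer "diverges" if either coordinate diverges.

(-1, -2)

f is separable, so gradient descent decouples: p follows -∂f/∂p, q follows -∂f/∂q.
∂f/∂p = 18(p + 1)(p + 4); at p=1 this is 180, so p decreases.
∂f/∂q = 4q(q + 1)(q + 2); at q=-4 this is -96, so q increases.
p converges to its nearest critical value -1 (a local min of the p-part); q converges to -2. The iterate converges to (-1, -2).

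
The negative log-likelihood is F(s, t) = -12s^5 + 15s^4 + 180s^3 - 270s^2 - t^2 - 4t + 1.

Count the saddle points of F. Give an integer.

F separates as a function of s plus a function of t, so ∇F=0 decouples.
∂F/∂s = -60s(s - 3)(s - 1)(s + 3) = 0 at s ∈ {-3, 0, 1, 3}; ∂F/∂t = -2(t + 2) = 0 at t ∈ {-2}.
The Hessian is diagonal: diag(F_ss, F_tt). Second derivatives: F_ss(-3)=4320, F_ss(0)=-540, F_ss(1)=480, F_ss(3)=-2160; F_tt(-2)=-2.
Saddle points occur where the two diagonal entries have opposite signs: (-3, -2), (1, -2). Count: 2.

2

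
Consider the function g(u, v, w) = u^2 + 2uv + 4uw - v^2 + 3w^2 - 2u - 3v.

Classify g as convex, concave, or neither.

neither

g is quadratic, so its Hessian is the constant matrix H = [[2, 2, 4], [2, -2, 0], [4, 0, 6]].
Leading principal minors: 2, -8, -16.
Neither pattern holds ⇒ H is indefinite ⇒ neither convex nor concave.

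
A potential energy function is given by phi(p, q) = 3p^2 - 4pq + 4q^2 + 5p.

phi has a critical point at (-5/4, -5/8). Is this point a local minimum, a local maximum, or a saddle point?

local minimum

The Hessian of phi is constant: H = [[6, -4], [-4, 8]].
det(H) = 6·8 − (-4)² = 32.
det(H) > 0 and tr(H) = 14 > 0, so H is positive definite and the point is a local minimum.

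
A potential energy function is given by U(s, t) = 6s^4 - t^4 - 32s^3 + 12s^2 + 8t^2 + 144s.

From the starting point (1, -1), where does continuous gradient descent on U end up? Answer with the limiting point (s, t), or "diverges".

(-1, 0)

U is separable, so gradient descent decouples: s follows -∂U/∂s, t follows -∂U/∂t.
∂U/∂s = 24(s - 3)(s - 2)(s + 1); at s=1 this is 96, so s decreases.
∂U/∂t = -4t(t - 2)(t + 2); at t=-1 this is -12, so t increases.
s converges to its nearest critical value -1 (a local min of the s-part); t converges to 0. The iterate converges to (-1, 0).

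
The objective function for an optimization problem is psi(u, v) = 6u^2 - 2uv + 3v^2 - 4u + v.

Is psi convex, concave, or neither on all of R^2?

psi is quadratic, so its Hessian is the constant matrix H = [[12, -2], [-2, 6]].
det(H) = 68, tr(H) = 18.
det(H) > 0 and tr(H) > 0, so H is positive definite everywhere: convex.

convex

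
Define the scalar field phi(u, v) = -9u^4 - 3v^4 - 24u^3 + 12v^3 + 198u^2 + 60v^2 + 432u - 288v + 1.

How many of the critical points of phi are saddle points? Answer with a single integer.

phi separates as a function of u plus a function of v, so ∇phi=0 decouples.
∂phi/∂u = -36(u - 3)(u + 1)(u + 4) = 0 at u ∈ {-4, -1, 3}; ∂phi/∂v = -12(v - 4)(v - 2)(v + 3) = 0 at v ∈ {-3, 2, 4}.
The Hessian is diagonal: diag(phi_uu, phi_vv). Second derivatives: phi_uu(-4)=-756, phi_uu(-1)=432, phi_uu(3)=-1008; phi_vv(-3)=-420, phi_vv(2)=120, phi_vv(4)=-168.
Saddle points occur where the two diagonal entries have opposite signs: (-4, 2), (-1, -3), (-1, 4), (3, 2). Count: 4.

4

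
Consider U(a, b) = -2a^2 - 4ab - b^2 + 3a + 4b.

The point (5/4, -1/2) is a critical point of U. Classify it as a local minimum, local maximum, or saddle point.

The Hessian of U is constant: H = [[-4, -4], [-4, -2]].
det(H) = (-4)·(-2) − (-4)² = -8.
Since det(H) < 0, H is indefinite and the critical point is a saddle point.

saddle point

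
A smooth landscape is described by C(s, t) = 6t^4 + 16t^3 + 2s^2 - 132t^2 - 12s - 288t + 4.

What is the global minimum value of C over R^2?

C(s,t) separates as P(s) + Q(t) + 4, so its minimum is min P + min Q + 4.
P'(s) = 4s - 12 vanishes at s ∈ {3}; Q'(t) = 24(t - 3)(t + 1)(t + 4) vanishes at t ∈ {-4, -1, 3}.
Local minima of P (where P''>0): P(3)=-18. Local minima of Q: Q(-4)=-448, Q(3)=-1134.
So the global minimum of C is P(3) + Q(3) + 4 = -18 − 1134 + 4 = -1148, attained at (3, 3).

-1148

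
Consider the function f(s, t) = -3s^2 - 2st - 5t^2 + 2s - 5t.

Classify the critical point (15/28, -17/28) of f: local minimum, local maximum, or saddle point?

The Hessian of f is constant: H = [[-6, -2], [-2, -10]].
det(H) = (-6)·(-10) − (-2)² = 56.
det(H) > 0 and tr(H) = -16 < 0, so H is negative definite and the point is a local maximum.

local maximum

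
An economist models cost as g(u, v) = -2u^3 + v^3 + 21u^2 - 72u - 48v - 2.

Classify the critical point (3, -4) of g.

saddle point

The mixed partial ∂²g/∂u∂v is 0, so the Hessian at any point is diag(g_uu, g_vv) = diag(6(-2u + 7), 6v).
At (3, -4): H = diag(6, -24).
The eigenvalues have opposite signs, so H is indefinite: a saddle point.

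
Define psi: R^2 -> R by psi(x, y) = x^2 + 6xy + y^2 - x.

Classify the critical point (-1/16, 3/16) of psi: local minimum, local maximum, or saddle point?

saddle point

The Hessian of psi is constant: H = [[2, 6], [6, 2]].
det(H) = 2·2 − 6² = -32.
Since det(H) < 0, H is indefinite and the critical point is a saddle point.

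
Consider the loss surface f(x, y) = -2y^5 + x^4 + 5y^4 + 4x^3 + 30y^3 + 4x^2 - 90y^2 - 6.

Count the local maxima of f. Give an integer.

2

f separates as a function of x plus a function of y, so ∇f=0 decouples.
∂f/∂x = 4x(x + 1)(x + 2) = 0 at x ∈ {-2, -1, 0}; ∂f/∂y = -10y(y - 3)(y - 2)(y + 3) = 0 at y ∈ {-3, 0, 2, 3}.
The Hessian is diagonal: diag(f_xx, f_yy). Second derivatives: f_xx(-2)=8, f_xx(-1)=-4, f_xx(0)=8; f_yy(-3)=900, f_yy(0)=-180, f_yy(2)=100, f_yy(3)=-180.
Local maxima occur where both diagonal entries negative: (-1, 0), (-1, 3). Count: 2.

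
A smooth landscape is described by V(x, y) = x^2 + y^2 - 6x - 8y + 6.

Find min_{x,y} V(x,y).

V(x,y) separates as P(x) + Q(y) + 6, so its minimum is min P + min Q + 6.
P'(x) = 2x - 6 vanishes at x ∈ {3}; Q'(y) = 2y - 8 vanishes at y ∈ {4}.
Local minima of P (where P''>0): P(3)=-9. Local minima of Q: Q(4)=-16.
So the global minimum of V is P(3) + Q(4) + 6 = -9 − 16 + 6 = -19, attained at (3, 4).

-19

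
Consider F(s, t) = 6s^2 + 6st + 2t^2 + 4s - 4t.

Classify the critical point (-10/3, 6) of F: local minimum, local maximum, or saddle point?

local minimum

The Hessian of F is constant: H = [[12, 6], [6, 4]].
det(H) = 12·4 − 6² = 12.
det(H) > 0 and tr(H) = 16 > 0, so H is positive definite and the point is a local minimum.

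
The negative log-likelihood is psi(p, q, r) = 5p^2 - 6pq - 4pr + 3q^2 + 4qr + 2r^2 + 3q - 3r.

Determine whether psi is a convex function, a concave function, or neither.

convex

psi is quadratic, so its Hessian is the constant matrix H = [[10, -6, -4], [-6, 6, 4], [-4, 4, 4]].
Leading principal minors: 10, 24, 32.
All positive ⇒ H ≻ 0 ⇒ convex.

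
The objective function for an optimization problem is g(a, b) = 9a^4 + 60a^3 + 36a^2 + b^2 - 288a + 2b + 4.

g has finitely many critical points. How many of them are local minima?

g separates as a function of a plus a function of b, so ∇g=0 decouples.
∂g/∂a = 36(a - 1)(a + 2)(a + 4) = 0 at a ∈ {-4, -2, 1}; ∂g/∂b = 2(b + 1) = 0 at b ∈ {-1}.
The Hessian is diagonal: diag(g_aa, g_bb). Second derivatives: g_aa(-4)=360, g_aa(-2)=-216, g_aa(1)=540; g_bb(-1)=2.
Local minima occur where both diagonal entries positive: (-4, -1), (1, -1). Count: 2.

2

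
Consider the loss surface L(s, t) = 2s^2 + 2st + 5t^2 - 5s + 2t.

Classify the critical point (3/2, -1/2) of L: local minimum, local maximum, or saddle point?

The Hessian of L is constant: H = [[4, 2], [2, 10]].
det(H) = 4·10 − 2² = 36.
det(H) > 0 and tr(H) = 14 > 0, so H is positive definite and the point is a local minimum.

local minimum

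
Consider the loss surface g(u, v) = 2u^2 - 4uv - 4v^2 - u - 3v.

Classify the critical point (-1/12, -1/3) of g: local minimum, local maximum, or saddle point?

saddle point

The Hessian of g is constant: H = [[4, -4], [-4, -8]].
det(H) = 4·(-8) − (-4)² = -48.
Since det(H) < 0, H is indefinite and the critical point is a saddle point.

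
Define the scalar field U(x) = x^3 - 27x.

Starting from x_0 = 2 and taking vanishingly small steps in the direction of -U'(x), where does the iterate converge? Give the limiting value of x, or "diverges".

U'(x) = 3(x - 3)(x + 3), so U'(2) = -15.
Gradient descent moves in the -U' direction, i.e. x is increasing.
The nearest critical point in that direction is x = 3, where U'' = 18 > 0 (a local minimum). The iterate converges there.

3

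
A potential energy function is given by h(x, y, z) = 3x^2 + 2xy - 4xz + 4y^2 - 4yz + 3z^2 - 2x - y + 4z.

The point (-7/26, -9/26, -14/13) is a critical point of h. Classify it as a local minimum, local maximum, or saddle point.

local minimum

The Hessian is constant: H = [[6, 2, -4], [2, 8, -4], [-4, -4, 6]].
Leading principal minors: Δ₁ = 6, Δ₂ = 44, Δ₃ = 104.
All leading minors are positive, so H is positive definite: a local minimum.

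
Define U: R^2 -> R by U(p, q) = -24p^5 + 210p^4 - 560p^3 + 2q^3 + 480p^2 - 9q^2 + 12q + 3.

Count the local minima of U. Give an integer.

2

U separates as a function of p plus a function of q, so ∇U=0 decouples.
∂U/∂p = -120p(p - 4)(p - 2)(p - 1) = 0 at p ∈ {0, 1, 2, 4}; ∂U/∂q = 6(q - 2)(q - 1) = 0 at q ∈ {1, 2}.
The Hessian is diagonal: diag(U_pp, U_qq). Second derivatives: U_pp(0)=960, U_pp(1)=-360, U_pp(2)=480, U_pp(4)=-2880; U_qq(1)=-6, U_qq(2)=6.
Local minima occur where both diagonal entries positive: (0, 2), (2, 2). Count: 2.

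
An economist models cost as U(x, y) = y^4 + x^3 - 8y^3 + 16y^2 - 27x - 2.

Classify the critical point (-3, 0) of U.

The mixed partial ∂²U/∂x∂y is 0, so the Hessian at any point is diag(U_xx, U_yy) = diag(6x, 4(3y^2 - 12y + 8)).
At (-3, 0): H = diag(-18, 32).
The eigenvalues have opposite signs, so H is indefinite: a saddle point.

saddle point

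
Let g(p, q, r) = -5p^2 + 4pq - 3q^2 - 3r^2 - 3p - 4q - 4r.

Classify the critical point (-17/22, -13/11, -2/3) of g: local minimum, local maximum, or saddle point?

local maximum

The Hessian is constant: H = [[-10, 4, 0], [4, -6, 0], [0, 0, -6]].
Leading principal minors: Δ₁ = -10, Δ₂ = 44, Δ₃ = -264.
The minors alternate sign starting negative (−, +, −), so H is negative definite: a local maximum.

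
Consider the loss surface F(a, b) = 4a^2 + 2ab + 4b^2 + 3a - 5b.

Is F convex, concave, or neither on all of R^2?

F is quadratic, so its Hessian is the constant matrix H = [[8, 2], [2, 8]].
det(H) = 60, tr(H) = 16.
det(H) > 0 and tr(H) > 0, so H is positive definite everywhere: convex.

convex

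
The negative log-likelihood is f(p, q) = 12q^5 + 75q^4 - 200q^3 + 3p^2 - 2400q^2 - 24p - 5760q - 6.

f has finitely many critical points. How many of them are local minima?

f separates as a function of p plus a function of q, so ∇f=0 decouples.
∂f/∂p = 6(p - 4) = 0 at p ∈ {4}; ∂f/∂q = 60(q - 4)(q + 2)(q + 3)(q + 4) = 0 at q ∈ {-4, -3, -2, 4}.
The Hessian is diagonal: diag(f_pp, f_qq). Second derivatives: f_pp(4)=6; f_qq(-4)=-960, f_qq(-3)=420, f_qq(-2)=-720, f_qq(4)=20160.
Local minima occur where both diagonal entries positive: (4, -3), (4, 4). Count: 2.

2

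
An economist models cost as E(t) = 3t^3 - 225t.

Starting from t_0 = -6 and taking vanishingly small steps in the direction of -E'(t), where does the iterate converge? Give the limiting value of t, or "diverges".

diverges

E'(t) = 9(t - 5)(t + 5), so E'(-6) = 99.
Gradient descent moves in the -E' direction, i.e. t is decreasing.
There is no critical point below t=-6, and E' keeps the same sign, so the iterate runs off to −∞.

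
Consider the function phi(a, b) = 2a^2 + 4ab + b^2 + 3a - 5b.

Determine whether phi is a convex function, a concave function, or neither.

neither

phi is quadratic, so its Hessian is the constant matrix H = [[4, 4], [4, 2]].
det(H) = -8, tr(H) = 6.
det(H) < 0, so H is indefinite: neither convex nor concave.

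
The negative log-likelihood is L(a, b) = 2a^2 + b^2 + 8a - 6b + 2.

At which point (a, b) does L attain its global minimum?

L(a,b) separates as P(a) + Q(b) + 2, so its minimum is min P + min Q + 2.
P'(a) = 4a + 8 vanishes at a ∈ {-2}; Q'(b) = 2b - 6 vanishes at b ∈ {3}.
Local minima of P (where P''>0): P(-2)=-8. Local minima of Q: Q(3)=-9.
So the global minimum of L is P(-2) + Q(3) + 2 = -8 − 9 + 2 = -15, attained at (-2, 3).

(-2, 3)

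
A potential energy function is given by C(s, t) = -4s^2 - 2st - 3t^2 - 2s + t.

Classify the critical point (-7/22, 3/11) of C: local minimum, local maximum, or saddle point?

The Hessian of C is constant: H = [[-8, -2], [-2, -6]].
det(H) = (-8)·(-6) − (-2)² = 44.
det(H) > 0 and tr(H) = -14 < 0, so H is negative definite and the point is a local maximum.

local maximum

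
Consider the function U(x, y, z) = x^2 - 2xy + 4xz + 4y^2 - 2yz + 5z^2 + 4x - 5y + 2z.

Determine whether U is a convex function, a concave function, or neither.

U is quadratic, so its Hessian is the constant matrix H = [[2, -2, 4], [-2, 8, -2], [4, -2, 10]].
Leading principal minors: 2, 12, 16.
All positive ⇒ H ≻ 0 ⇒ convex.

convex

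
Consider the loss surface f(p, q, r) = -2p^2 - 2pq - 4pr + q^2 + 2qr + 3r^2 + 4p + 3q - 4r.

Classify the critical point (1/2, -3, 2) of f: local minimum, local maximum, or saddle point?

saddle point

The Hessian is constant: H = [[-4, -2, -4], [-2, 2, 2], [-4, 2, 6]].
Leading principal minors: Δ₁ = -4, Δ₂ = -12, Δ₃ = -56.
The minors fit neither the all-positive nor the alternating-sign pattern, so H is indefinite: a saddle point.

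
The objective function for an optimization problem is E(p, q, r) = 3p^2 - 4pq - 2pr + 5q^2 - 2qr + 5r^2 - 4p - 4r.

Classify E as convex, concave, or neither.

E is quadratic, so its Hessian is the constant matrix H = [[6, -4, -2], [-4, 10, -2], [-2, -2, 10]].
Leading principal minors: 6, 44, 344.
All positive ⇒ H ≻ 0 ⇒ convex.

convex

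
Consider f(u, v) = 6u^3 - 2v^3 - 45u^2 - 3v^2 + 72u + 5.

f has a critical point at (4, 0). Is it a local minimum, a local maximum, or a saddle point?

saddle point

The mixed partial ∂²f/∂u∂v is 0, so the Hessian at any point is diag(f_uu, f_vv) = diag(18(2u - 5), -6(2v + 1)).
At (4, 0): H = diag(54, -6).
The eigenvalues have opposite signs, so H is indefinite: a saddle point.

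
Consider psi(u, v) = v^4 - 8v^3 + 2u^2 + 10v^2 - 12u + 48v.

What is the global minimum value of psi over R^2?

-47

psi(u,v) separates as P(u) + Q(v), so its minimum is min P + min Q.
P'(u) = 4u - 12 vanishes at u ∈ {3}; Q'(v) = 4(v - 4)(v - 3)(v + 1) vanishes at v ∈ {-1, 3, 4}.
Local minima of P (where P''>0): P(3)=-18. Local minima of Q: Q(-1)=-29, Q(4)=96.
So the global minimum of psi is P(3) + Q(-1) = -18 − 29 = -47, attained at (3, -1).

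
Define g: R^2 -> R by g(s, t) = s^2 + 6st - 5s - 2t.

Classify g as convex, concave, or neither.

neither

g is quadratic, so its Hessian is the constant matrix H = [[2, 6], [6, 0]].
det(H) = -36, tr(H) = 2.
det(H) < 0, so H is indefinite: neither convex nor concave.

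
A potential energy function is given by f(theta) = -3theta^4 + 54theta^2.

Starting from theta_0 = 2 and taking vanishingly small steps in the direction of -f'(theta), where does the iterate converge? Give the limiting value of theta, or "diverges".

0

f'(theta) = -12theta(theta - 3)(theta + 3), so f'(2) = 120.
Gradient descent moves in the -f' direction, i.e. theta is decreasing.
The nearest critical point in that direction is theta = 0, where f'' = 108 > 0 (a local minimum). The iterate converges there.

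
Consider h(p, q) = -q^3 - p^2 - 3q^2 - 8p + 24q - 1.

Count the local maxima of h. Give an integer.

1

h separates as a function of p plus a function of q, so ∇h=0 decouples.
∂h/∂p = -2(p + 4) = 0 at p ∈ {-4}; ∂h/∂q = -3(q - 2)(q + 4) = 0 at q ∈ {-4, 2}.
The Hessian is diagonal: diag(h_pp, h_qq). Second derivatives: h_pp(-4)=-2; h_qq(-4)=18, h_qq(2)=-18.
Local maxima occur where both diagonal entries negative: (-4, 2). Count: 1.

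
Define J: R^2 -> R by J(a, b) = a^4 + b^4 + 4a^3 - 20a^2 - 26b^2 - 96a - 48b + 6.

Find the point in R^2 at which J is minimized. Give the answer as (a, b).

J(a,b) separates as P(a) + Q(b) + 6, so its minimum is min P + min Q + 6.
P'(a) = 4(a - 3)(a + 2)(a + 4) vanishes at a ∈ {-4, -2, 3}; Q'(b) = 4(b - 4)(b + 1)(b + 3) vanishes at b ∈ {-3, -1, 4}.
Local minima of P (where P''>0): P(-4)=64, P(3)=-279. Local minima of Q: Q(-3)=-9, Q(4)=-352.
So the global minimum of J is P(3) + Q(4) + 6 = -279 − 352 + 6 = -625, attained at (3, 4).

(3, 4)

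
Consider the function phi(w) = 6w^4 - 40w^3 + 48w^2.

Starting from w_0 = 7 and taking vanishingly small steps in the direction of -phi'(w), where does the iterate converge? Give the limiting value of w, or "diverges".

4

phi'(w) = 24w(w - 4)(w - 1), so phi'(7) = 3024.
Gradient descent moves in the -phi' direction, i.e. w is decreasing.
The nearest critical point in that direction is w = 4, where phi'' = 288 > 0 (a local minimum). The iterate converges there.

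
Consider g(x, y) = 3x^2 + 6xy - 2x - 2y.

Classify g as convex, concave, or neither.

g is quadratic, so its Hessian is the constant matrix H = [[6, 6], [6, 0]].
det(H) = -36, tr(H) = 6.
det(H) < 0, so H is indefinite: neither convex nor concave.

neither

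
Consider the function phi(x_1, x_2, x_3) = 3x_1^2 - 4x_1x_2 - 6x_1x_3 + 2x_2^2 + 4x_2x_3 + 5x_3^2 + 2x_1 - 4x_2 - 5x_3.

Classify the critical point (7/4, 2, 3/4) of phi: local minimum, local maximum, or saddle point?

local minimum

The Hessian is constant: H = [[6, -4, -6], [-4, 4, 4], [-6, 4, 10]].
Leading principal minors: Δ₁ = 6, Δ₂ = 8, Δ₃ = 32.
All leading minors are positive, so H is positive definite: a local minimum.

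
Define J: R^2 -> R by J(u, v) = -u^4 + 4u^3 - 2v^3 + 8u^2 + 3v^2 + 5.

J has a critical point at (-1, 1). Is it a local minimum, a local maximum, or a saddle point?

local maximum

The mixed partial ∂²J/∂u∂v is 0, so the Hessian at any point is diag(J_uu, J_vv) = diag(4(-3u^2 + 6u + 4), 6(-2v + 1)).
At (-1, 1): H = diag(-20, -6).
Both eigenvalues are negative, so H is negative definite: a local maximum.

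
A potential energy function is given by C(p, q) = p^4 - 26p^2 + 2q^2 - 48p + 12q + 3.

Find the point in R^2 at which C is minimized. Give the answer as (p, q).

C(p,q) separates as A(p) + B(q) + 3, so its minimum is min A + min B + 3.
A'(p) = 4(p - 4)(p + 1)(p + 3) vanishes at p ∈ {-3, -1, 4}; B'(q) = 4q + 12 vanishes at q ∈ {-3}.
Local minima of A (where A''>0): A(-3)=-9, A(4)=-352. Local minima of B: B(-3)=-18.
So the global minimum of C is A(4) + B(-3) + 3 = -352 − 18 + 3 = -367, attained at (4, -3).

(4, -3)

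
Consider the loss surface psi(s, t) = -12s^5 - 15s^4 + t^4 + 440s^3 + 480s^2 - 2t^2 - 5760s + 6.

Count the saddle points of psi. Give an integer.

6

psi separates as a function of s plus a function of t, so ∇psi=0 decouples.
∂psi/∂s = -60(s - 4)(s - 2)(s + 3)(s + 4) = 0 at s ∈ {-4, -3, 2, 4}; ∂psi/∂t = 4t(t - 1)(t + 1) = 0 at t ∈ {-1, 0, 1}.
The Hessian is diagonal: diag(psi_ss, psi_tt). Second derivatives: psi_ss(-4)=2880, psi_ss(-3)=-2100, psi_ss(2)=3600, psi_ss(4)=-6720; psi_tt(-1)=8, psi_tt(0)=-4, psi_tt(1)=8.
Saddle points occur where the two diagonal entries have opposite signs: (-4, 0), (-3, -1), (-3, 1), (2, 0), (4, -1), (4, 1). Count: 6.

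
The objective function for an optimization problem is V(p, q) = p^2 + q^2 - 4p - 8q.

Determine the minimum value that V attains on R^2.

-20

V(p,q) separates as A(p) + B(q), so its minimum is min A + min B.
A'(p) = 2p - 4 vanishes at p ∈ {2}; B'(q) = 2q - 8 vanishes at q ∈ {4}.
Local minima of A (where A''>0): A(2)=-4. Local minima of B: B(4)=-16.
So the global minimum of V is A(2) + B(4) = -4 − 16 = -20, attained at (2, 4).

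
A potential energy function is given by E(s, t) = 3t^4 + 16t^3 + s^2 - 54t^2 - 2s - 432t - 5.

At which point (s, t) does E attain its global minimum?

(1, 3)

E(s,t) separates as P(s) + Q(t) − 5, so its minimum is min P + min Q − 5.
P'(s) = 2s - 2 vanishes at s ∈ {1}; Q'(t) = 12(t - 3)(t + 3)(t + 4) vanishes at t ∈ {-4, -3, 3}.
Local minima of P (where P''>0): P(1)=-1. Local minima of Q: Q(-4)=608, Q(3)=-1107.
So the global minimum of E is P(1) + Q(3) − 5 = -1 − 1107 − 5 = -1113, attained at (1, 3).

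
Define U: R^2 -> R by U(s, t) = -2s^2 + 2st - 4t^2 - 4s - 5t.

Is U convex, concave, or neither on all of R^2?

concave

U is quadratic, so its Hessian is the constant matrix H = [[-4, 2], [2, -8]].
det(H) = 28, tr(H) = -12.
det(H) > 0 and tr(H) < 0, so H is negative definite everywhere: concave.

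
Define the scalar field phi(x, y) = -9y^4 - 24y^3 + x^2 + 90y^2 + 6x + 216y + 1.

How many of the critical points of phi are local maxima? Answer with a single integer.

phi separates as a function of x plus a function of y, so ∇phi=0 decouples.
∂phi/∂x = 2(x + 3) = 0 at x ∈ {-3}; ∂phi/∂y = -36(y - 2)(y + 1)(y + 3) = 0 at y ∈ {-3, -1, 2}.
The Hessian is diagonal: diag(phi_xx, phi_yy). Second derivatives: phi_xx(-3)=2; phi_yy(-3)=-360, phi_yy(-1)=216, phi_yy(2)=-540.
Local maxima occur where both diagonal entries negative: none. Count: 0.

0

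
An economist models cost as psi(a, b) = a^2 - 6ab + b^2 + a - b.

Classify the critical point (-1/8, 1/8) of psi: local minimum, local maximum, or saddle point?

The Hessian of psi is constant: H = [[2, -6], [-6, 2]].
det(H) = 2·2 − (-6)² = -32.
Since det(H) < 0, H is indefinite and the critical point is a saddle point.

saddle point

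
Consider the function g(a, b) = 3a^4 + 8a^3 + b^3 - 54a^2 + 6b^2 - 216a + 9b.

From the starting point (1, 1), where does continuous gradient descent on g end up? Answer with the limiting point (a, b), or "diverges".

g is separable, so gradient descent decouples: a follows -∂g/∂a, b follows -∂g/∂b.
∂g/∂a = 12(a - 3)(a + 2)(a + 3); at a=1 this is -288, so a increases.
∂g/∂b = 3(b + 1)(b + 3); at b=1 this is 24, so b decreases.
a converges to its nearest critical value 3 (a local min of the a-part); b converges to -1. The iterate converges to (3, -1).

(3, -1)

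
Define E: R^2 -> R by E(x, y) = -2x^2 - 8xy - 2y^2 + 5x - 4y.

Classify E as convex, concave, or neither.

neither

E is quadratic, so its Hessian is the constant matrix H = [[-4, -8], [-8, -4]].
det(H) = -48, tr(H) = -8.
det(H) < 0, so H is indefinite: neither convex nor concave.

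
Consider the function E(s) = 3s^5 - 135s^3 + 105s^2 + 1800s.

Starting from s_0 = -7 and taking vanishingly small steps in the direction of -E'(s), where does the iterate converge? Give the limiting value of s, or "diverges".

E'(s) = 15(s - 4)(s - 3)(s + 2)(s + 5), so E'(-7) = 16500.
Gradient descent moves in the -E' direction, i.e. s is decreasing.
There is no critical point below s=-7, and E' keeps the same sign, so the iterate runs off to −∞.

diverges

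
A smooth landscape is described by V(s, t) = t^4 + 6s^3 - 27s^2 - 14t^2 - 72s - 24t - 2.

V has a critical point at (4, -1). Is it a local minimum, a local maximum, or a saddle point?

The mixed partial ∂²V/∂s∂t is 0, so the Hessian at any point is diag(V_ss, V_tt) = diag(18(2s - 3), 4(3t^2 - 7)).
At (4, -1): H = diag(90, -16).
The eigenvalues have opposite signs, so H is indefinite: a saddle point.

saddle point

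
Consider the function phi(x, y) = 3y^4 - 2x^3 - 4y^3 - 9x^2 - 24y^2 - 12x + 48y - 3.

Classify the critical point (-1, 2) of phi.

The mixed partial ∂²phi/∂x∂y is 0, so the Hessian at any point is diag(phi_xx, phi_yy) = diag(-6(2x + 3), 12(3y^2 - 2y - 4)).
At (-1, 2): H = diag(-6, 48).
The eigenvalues have opposite signs, so H is indefinite: a saddle point.

saddle point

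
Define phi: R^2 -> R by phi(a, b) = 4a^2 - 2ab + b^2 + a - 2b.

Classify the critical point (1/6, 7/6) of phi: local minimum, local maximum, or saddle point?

The Hessian of phi is constant: H = [[8, -2], [-2, 2]].
det(H) = 8·2 − (-2)² = 12.
det(H) > 0 and tr(H) = 10 > 0, so H is positive definite and the point is a local minimum.

local minimum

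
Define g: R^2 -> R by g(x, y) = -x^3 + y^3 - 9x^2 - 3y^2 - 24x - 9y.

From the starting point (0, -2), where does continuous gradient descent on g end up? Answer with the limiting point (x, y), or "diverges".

g is separable, so gradient descent decouples: x follows -∂g/∂x, y follows -∂g/∂y.
∂g/∂x = -3(x + 2)(x + 4); at x=0 this is -24, so x increases.
∂g/∂y = 3(y - 3)(y + 1); at y=-2 this is 15, so y decreases.
The x-coordinate has no critical point in that direction and runs off to infinity.

diverges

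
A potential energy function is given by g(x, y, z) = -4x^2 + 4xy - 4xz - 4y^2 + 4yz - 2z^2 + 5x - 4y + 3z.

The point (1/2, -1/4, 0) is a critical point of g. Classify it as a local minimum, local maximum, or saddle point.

The Hessian is constant: H = [[-8, 4, -4], [4, -8, 4], [-4, 4, -4]].
Leading principal minors: Δ₁ = -8, Δ₂ = 48, Δ₃ = -64.
The minors alternate sign starting negative (−, +, −), so H is negative definite: a local maximum.

local maximum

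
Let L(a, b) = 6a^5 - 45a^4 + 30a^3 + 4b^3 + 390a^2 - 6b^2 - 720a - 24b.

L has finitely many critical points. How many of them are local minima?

L separates as a function of a plus a function of b, so ∇L=0 decouples.
∂L/∂a = 30(a - 4)(a - 3)(a - 1)(a + 2) = 0 at a ∈ {-2, 1, 3, 4}; ∂L/∂b = 12(b - 2)(b + 1) = 0 at b ∈ {-1, 2}.
The Hessian is diagonal: diag(L_aa, L_bb). Second derivatives: L_aa(-2)=-2700, L_aa(1)=540, L_aa(3)=-300, L_aa(4)=540; L_bb(-1)=-36, L_bb(2)=36.
Local minima occur where both diagonal entries positive: (1, 2), (4, 2). Count: 2.

2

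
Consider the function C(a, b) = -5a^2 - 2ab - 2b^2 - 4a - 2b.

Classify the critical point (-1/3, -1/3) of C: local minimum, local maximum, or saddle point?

local maximum

The Hessian of C is constant: H = [[-10, -2], [-2, -4]].
det(H) = (-10)·(-4) − (-2)² = 36.
det(H) > 0 and tr(H) = -14 < 0, so H is negative definite and the point is a local maximum.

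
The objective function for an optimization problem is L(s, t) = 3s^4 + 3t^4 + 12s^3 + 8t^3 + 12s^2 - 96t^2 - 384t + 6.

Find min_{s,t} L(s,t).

L(s,t) separates as P(s) + Q(t) + 6, so its minimum is min P + min Q + 6.
P'(s) = 12s(s + 1)(s + 2) vanishes at s ∈ {-2, -1, 0}; Q'(t) = 12(t - 4)(t + 2)(t + 4) vanishes at t ∈ {-4, -2, 4}.
Local minima of P (where P''>0): P(-2)=0, P(0)=0. Local minima of Q: Q(-4)=256, Q(4)=-1792.
So the global minimum of L is P(-2) + Q(4) + 6 = 0 − 1792 + 6 = -1786, attained at (-2, 4).

-1786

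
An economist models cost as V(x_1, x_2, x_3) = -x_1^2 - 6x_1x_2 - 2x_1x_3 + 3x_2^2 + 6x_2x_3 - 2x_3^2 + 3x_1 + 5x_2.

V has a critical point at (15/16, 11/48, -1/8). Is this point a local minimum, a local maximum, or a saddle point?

saddle point

The Hessian is constant: H = [[-2, -6, -2], [-6, 6, 6], [-2, 6, -4]].
Leading principal minors: Δ₁ = -2, Δ₂ = -48, Δ₃ = 384.
The minors fit neither the all-positive nor the alternating-sign pattern, so H is indefinite: a saddle point.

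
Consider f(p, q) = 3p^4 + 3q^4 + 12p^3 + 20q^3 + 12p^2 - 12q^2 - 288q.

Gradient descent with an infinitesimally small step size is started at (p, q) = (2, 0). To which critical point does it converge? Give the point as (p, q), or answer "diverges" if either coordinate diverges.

(0, 2)

f is separable, so gradient descent decouples: p follows -∂f/∂p, q follows -∂f/∂q.
∂f/∂p = 12p(p + 1)(p + 2); at p=2 this is 288, so p decreases.
∂f/∂q = 12(q - 2)(q + 3)(q + 4); at q=0 this is -288, so q increases.
p converges to its nearest critical value 0 (a local min of the p-part); q converges to 2. The iterate converges to (0, 2).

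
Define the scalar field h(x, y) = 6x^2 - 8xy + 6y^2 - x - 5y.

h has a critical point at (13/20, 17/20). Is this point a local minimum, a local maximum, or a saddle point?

local minimum

The Hessian of h is constant: H = [[12, -8], [-8, 12]].
det(H) = 12·12 − (-8)² = 80.
det(H) > 0 and tr(H) = 24 > 0, so H is positive definite and the point is a local minimum.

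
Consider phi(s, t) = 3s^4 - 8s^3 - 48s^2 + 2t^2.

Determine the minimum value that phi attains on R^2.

phi(s,t) separates as P(s) + Q(t), so its minimum is min P + min Q.
P'(s) = 12s(s - 4)(s + 2) vanishes at s ∈ {-2, 0, 4}; Q'(t) = 4t vanishes at t ∈ {0}.
Local minima of P (where P''>0): P(-2)=-80, P(4)=-512. Local minima of Q: Q(0)=0.
So the global minimum of phi is P(4) + Q(0) = -512 + 0 = -512, attained at (4, 0).

-512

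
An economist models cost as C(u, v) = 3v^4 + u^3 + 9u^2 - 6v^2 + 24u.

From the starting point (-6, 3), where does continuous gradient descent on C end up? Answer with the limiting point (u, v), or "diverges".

C is separable, so gradient descent decouples: u follows -∂C/∂u, v follows -∂C/∂v.
∂C/∂u = 3(u + 2)(u + 4); at u=-6 this is 24, so u decreases.
∂C/∂v = 12v(v - 1)(v + 1); at v=3 this is 288, so v decreases.
The u-coordinate has no critical point in that direction and runs off to infinity.

diverges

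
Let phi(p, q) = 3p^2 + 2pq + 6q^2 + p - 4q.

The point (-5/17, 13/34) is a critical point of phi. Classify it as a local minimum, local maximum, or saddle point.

local minimum

The Hessian of phi is constant: H = [[6, 2], [2, 12]].
det(H) = 6·12 − 2² = 68.
det(H) > 0 and tr(H) = 18 > 0, so H is positive definite and the point is a local minimum.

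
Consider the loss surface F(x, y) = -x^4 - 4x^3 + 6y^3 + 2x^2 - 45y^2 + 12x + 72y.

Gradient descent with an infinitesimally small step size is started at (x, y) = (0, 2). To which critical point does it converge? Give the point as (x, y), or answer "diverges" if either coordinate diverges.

F is separable, so gradient descent decouples: x follows -∂F/∂x, y follows -∂F/∂y.
∂F/∂x = -4(x - 1)(x + 1)(x + 3); at x=0 this is 12, so x decreases.
∂F/∂y = 18(y - 4)(y - 1); at y=2 this is -36, so y increases.
x converges to its nearest critical value -1 (a local min of the x-part); y converges to 4. The iterate converges to (-1, 4).

(-1, 4)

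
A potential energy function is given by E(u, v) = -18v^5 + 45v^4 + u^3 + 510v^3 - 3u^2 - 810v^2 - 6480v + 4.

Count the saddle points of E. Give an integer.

E separates as a function of u plus a function of v, so ∇E=0 decouples.
∂E/∂u = 3u(u - 2) = 0 at u ∈ {0, 2}; ∂E/∂v = -90(v - 4)(v - 3)(v + 2)(v + 3) = 0 at v ∈ {-3, -2, 3, 4}.
The Hessian is diagonal: diag(E_uu, E_vv). Second derivatives: E_uu(0)=-6, E_uu(2)=6; E_vv(-3)=3780, E_vv(-2)=-2700, E_vv(3)=2700, E_vv(4)=-3780.
Saddle points occur where the two diagonal entries have opposite signs: (0, -3), (0, 3), (2, -2), (2, 4). Count: 4.

4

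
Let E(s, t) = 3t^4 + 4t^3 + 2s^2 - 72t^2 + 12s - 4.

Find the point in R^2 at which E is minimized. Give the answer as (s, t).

(-3, -4)

E(s,t) separates as P(s) + Q(t) − 4, so its minimum is min P + min Q − 4.
P'(s) = 4s + 12 vanishes at s ∈ {-3}; Q'(t) = 12t(t - 3)(t + 4) vanishes at t ∈ {-4, 0, 3}.
Local minima of P (where P''>0): P(-3)=-18. Local minima of Q: Q(-4)=-640, Q(3)=-297.
So the global minimum of E is P(-3) + Q(-4) − 4 = -18 − 640 − 4 = -662, attained at (-3, -4).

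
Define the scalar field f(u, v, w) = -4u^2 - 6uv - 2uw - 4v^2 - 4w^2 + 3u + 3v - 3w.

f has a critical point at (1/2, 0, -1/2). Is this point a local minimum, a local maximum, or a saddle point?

local maximum

The Hessian is constant: H = [[-8, -6, -2], [-6, -8, 0], [-2, 0, -8]].
Leading principal minors: Δ₁ = -8, Δ₂ = 28, Δ₃ = -192.
The minors alternate sign starting negative (−, +, −), so H is negative definite: a local maximum.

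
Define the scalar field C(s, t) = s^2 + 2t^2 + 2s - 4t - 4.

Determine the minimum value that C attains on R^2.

-7

C(s,t) separates as P(s) + Q(t) − 4, so its minimum is min P + min Q − 4.
P'(s) = 2s + 2 vanishes at s ∈ {-1}; Q'(t) = 4(t - 1) vanishes at t ∈ {1}.
Local minima of P (where P''>0): P(-1)=-1. Local minima of Q: Q(1)=-2.
So the global minimum of C is P(-1) + Q(1) − 4 = -1 − 2 − 4 = -7, attained at (-1, 1).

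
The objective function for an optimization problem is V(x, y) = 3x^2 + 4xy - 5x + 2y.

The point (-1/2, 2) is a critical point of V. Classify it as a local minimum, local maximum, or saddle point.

saddle point

The Hessian of V is constant: H = [[6, 4], [4, 0]].
det(H) = 6·0 − 4² = -16.
Since det(H) < 0, H is indefinite and the critical point is a saddle point.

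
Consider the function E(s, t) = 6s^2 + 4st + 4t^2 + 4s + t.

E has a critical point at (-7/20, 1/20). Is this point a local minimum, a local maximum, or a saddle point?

local minimum

The Hessian of E is constant: H = [[12, 4], [4, 8]].
det(H) = 12·8 − 4² = 80.
det(H) > 0 and tr(H) = 20 > 0, so H is positive definite and the point is a local minimum.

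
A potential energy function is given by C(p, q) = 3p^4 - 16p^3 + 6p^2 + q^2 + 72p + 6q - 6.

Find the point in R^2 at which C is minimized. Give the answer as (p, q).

C(p,q) separates as A(p) + B(q) − 6, so its minimum is min A + min B − 6.
A'(p) = 12(p - 3)(p - 2)(p + 1) vanishes at p ∈ {-1, 2, 3}; B'(q) = 2q + 6 vanishes at q ∈ {-3}.
Local minima of A (where A''>0): A(-1)=-47, A(3)=81. Local minima of B: B(-3)=-9.
So the global minimum of C is A(-1) + B(-3) − 6 = -47 − 9 − 6 = -62, attained at (-1, -3).

(-1, -3)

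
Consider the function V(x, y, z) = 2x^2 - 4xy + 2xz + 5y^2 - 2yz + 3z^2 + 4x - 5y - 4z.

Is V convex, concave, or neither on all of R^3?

convex

V is quadratic, so its Hessian is the constant matrix H = [[4, -4, 2], [-4, 10, -2], [2, -2, 6]].
Leading principal minors: 4, 24, 120.
All positive ⇒ H ≻ 0 ⇒ convex.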